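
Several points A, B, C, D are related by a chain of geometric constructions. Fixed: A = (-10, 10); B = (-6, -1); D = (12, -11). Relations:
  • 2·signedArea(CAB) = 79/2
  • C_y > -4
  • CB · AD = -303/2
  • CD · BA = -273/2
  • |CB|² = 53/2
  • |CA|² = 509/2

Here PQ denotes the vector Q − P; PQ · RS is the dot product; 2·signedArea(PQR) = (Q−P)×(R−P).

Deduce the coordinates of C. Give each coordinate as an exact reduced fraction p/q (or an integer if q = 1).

C = (-3/2, -7/2)

1. C_x = -3/2  [2·signedArea(CAB) = 79/2 ∩ CD · BA = -273/2]
2. C_y = -7/2  [2·signedArea(CAB) = 79/2 ∩ CD · BA = -273/2]
   → C = (-3/2, -7/2)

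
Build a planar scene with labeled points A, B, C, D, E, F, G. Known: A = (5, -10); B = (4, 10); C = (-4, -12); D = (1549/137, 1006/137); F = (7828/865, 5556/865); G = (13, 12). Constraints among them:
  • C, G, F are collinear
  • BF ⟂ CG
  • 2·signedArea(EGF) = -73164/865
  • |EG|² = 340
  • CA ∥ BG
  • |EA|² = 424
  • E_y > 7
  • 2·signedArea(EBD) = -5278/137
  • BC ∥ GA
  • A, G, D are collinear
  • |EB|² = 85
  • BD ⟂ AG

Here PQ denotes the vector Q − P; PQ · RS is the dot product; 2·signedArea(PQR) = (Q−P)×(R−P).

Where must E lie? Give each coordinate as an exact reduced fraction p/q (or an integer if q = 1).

E = (-5, 8)

1. E_x = -5  [2·signedArea(EGF) = -73164/865 ∩ 2·signedArea(EBD) = -5278/137]
2. E_y = 8  [2·signedArea(EGF) = -73164/865 ∩ 2·signedArea(EBD) = -5278/137]
   → E = (-5, 8)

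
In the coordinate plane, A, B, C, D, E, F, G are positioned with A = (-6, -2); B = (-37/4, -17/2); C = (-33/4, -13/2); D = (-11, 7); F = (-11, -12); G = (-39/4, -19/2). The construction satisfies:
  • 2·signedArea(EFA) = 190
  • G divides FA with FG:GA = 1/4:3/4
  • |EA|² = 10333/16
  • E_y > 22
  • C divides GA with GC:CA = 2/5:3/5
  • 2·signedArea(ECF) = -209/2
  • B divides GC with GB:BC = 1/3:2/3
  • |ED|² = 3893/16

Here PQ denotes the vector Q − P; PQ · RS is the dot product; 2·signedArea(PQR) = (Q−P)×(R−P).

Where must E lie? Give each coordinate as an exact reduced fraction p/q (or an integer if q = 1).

E = (-51/4, 45/2)

1. E_x = -51/4  [line -10·x + 5·y + -240 = 0 ∩ |ED|² = 3893/16]
2. E_y = 45/2  [line -10·x + 5·y + -240 = 0 ∩ |ED|² = 3893/16]
   → E = (-51/4, 45/2)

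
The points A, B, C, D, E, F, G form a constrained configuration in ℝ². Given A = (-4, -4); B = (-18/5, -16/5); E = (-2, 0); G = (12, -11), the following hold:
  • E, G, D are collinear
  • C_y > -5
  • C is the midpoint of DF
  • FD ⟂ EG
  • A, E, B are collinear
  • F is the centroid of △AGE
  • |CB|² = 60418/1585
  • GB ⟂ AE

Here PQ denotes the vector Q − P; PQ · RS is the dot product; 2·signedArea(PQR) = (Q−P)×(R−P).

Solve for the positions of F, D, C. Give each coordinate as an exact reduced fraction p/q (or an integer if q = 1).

C = (777/317, -1403/317)
D = (920/317, -1221/317)
F = (2, -5)

1. F_x = 2  [F is the centroid of △AGE]
2. F_y = -5  [F is the centroid of △AGE]
   → F = (2, -5)
3. D_x = 920/317  [E, G, D are collinear ∩ FD ⟂ EG]
4. D_y = -1221/317  [E, G, D are collinear ∩ FD ⟂ EG]
   → D = (920/317, -1221/317)
5. C_x = 777/317  [C is the midpoint of DF]
6. C_y = -1403/317  [C is the midpoint of DF]
   → C = (777/317, -1403/317)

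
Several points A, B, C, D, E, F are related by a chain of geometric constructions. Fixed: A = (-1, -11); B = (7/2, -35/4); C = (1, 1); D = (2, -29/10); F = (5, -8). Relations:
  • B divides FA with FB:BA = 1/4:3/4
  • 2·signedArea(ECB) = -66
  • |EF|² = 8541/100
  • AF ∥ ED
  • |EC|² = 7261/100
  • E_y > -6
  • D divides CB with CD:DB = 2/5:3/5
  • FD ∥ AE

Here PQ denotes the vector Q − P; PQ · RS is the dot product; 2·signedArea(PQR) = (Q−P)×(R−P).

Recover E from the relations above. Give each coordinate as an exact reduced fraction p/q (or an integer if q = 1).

E = (-4, -59/10)

1. E_x = -4  [AF ∥ ED ∩ FD ∥ AE]
2. E_y = -59/10  [AF ∥ ED ∩ FD ∥ AE]
   → E = (-4, -59/10)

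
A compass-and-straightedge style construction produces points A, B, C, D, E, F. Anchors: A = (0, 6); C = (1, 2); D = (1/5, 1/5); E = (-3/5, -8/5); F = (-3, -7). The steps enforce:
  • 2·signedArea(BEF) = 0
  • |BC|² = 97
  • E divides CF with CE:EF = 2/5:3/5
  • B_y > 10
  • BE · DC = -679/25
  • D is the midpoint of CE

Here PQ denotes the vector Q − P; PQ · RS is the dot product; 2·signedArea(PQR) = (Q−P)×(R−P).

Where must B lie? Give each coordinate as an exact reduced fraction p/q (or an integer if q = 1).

B = (5, 11)

1. B_x = 5  [2·signedArea(BEF) = 0 ∩ BE · DC = -679/25]
2. B_y = 11  [2·signedArea(BEF) = 0 ∩ BE · DC = -679/25]
   → B = (5, 11)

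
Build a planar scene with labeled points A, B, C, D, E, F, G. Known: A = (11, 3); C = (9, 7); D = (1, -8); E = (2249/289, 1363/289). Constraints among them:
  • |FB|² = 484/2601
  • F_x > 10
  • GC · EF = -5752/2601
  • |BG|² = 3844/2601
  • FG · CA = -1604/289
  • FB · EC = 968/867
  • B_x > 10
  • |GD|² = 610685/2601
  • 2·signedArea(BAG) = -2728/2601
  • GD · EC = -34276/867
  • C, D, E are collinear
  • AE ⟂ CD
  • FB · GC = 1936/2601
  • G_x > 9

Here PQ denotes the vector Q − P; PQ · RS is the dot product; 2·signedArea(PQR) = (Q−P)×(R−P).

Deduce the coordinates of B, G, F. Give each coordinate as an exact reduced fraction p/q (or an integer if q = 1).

B = (31/3, 13/3)
F = (8783/867, 3427/867)
G = (8029/867, 4253/867)

1. G_x = 8029/867  [line -352/289·x + -660/289·y + 19492/867 = 0 ∩ |GD|² = 610685/2601]
2. G_y = 4253/867  [line -352/289·x + -660/289·y + 19492/867 = 0 ∩ |GD|² = 610685/2601]
   → G = (8029/867, 4253/867)
3. F_x = 8783/867  [GC · EF = -5752/2601 ∩ FG · CA = -1604/289]
4. F_y = 3427/867  [GC · EF = -5752/2601 ∩ FG · CA = -1604/289]
   → F = (8783/867, 3427/867)
5. B_x = 31/3  [2·signedArea(BAG) = -2728/2601 ∩ FB · GC = 1936/2601]
6. B_y = 13/3  [2·signedArea(BAG) = -2728/2601 ∩ FB · GC = 1936/2601]
   → B = (31/3, 13/3)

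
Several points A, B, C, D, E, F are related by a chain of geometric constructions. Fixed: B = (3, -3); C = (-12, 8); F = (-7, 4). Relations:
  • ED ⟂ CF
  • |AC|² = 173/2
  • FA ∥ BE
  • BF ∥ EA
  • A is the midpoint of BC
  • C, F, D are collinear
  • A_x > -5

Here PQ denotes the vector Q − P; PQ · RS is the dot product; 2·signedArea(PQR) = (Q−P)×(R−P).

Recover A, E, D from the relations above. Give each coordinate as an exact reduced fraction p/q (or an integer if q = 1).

1. A_x = -9/2  [A is the midpoint of BC]
2. A_y = 5/2  [A is the midpoint of BC]
   → A = (-9/2, 5/2)
3. E_x = 11/2  [BF ∥ EA ∩ FA ∥ BE]
4. E_y = -9/2  [BF ∥ EA ∩ FA ∥ BE]
   → E = (11/2, -9/2)
5. D_x = 391/82  [C, F, D are collinear ∩ ED ⟂ CF]
6. D_y = -222/41  [C, F, D are collinear ∩ ED ⟂ CF]
   → D = (391/82, -222/41)

A = (-9/2, 5/2)
D = (391/82, -222/41)
E = (11/2, -9/2)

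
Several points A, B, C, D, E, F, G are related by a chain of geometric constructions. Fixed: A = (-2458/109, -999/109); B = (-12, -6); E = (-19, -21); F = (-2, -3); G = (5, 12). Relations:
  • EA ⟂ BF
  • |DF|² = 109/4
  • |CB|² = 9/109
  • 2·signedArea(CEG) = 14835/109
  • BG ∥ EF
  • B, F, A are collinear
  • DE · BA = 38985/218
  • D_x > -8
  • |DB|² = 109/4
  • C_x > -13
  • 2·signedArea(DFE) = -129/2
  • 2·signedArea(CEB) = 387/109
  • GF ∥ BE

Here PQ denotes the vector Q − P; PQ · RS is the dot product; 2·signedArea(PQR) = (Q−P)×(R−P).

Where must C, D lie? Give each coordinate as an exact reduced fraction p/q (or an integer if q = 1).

1. C_x = -1338/109  [2·signedArea(CEG) = 14835/109 ∩ 2·signedArea(CEB) = 387/109]
2. C_y = -663/109  [2·signedArea(CEG) = 14835/109 ∩ 2·signedArea(CEB) = 387/109]
   → C = (-1338/109, -663/109)
3. D_x = -7  [2·signedArea(DFE) = -129/2 ∩ DE · BA = 38985/218]
4. D_y = -9/2  [2·signedArea(DFE) = -129/2 ∩ DE · BA = 38985/218]
   → D = (-7, -9/2)

C = (-1338/109, -663/109)
D = (-7, -9/2)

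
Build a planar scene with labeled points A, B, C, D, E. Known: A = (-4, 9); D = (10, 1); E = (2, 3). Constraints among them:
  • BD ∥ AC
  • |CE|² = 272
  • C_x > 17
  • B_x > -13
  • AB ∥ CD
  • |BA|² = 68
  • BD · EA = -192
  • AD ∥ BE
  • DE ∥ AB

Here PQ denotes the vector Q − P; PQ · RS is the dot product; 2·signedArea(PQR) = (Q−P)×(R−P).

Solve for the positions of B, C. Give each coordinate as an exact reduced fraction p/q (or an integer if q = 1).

1. B_x = -12  [AD ∥ BE ∩ DE ∥ AB]
2. B_y = 11  [AD ∥ BE ∩ DE ∥ AB]
   → B = (-12, 11)
3. C_x = 18  [AB ∥ CD ∩ BD ∥ AC]
4. C_y = -1  [AB ∥ CD ∩ BD ∥ AC]
   → C = (18, -1)

B = (-12, 11)
C = (18, -1)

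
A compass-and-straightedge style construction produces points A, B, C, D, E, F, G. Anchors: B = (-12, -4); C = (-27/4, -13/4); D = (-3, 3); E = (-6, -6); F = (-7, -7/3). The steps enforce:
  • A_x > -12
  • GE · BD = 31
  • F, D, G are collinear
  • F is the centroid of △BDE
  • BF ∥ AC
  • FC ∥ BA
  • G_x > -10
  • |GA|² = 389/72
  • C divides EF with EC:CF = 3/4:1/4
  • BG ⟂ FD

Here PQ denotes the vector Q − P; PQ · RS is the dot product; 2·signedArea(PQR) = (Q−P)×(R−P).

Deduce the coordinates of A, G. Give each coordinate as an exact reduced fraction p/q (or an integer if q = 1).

1. A_x = -47/4  [BF ∥ AC ∩ FC ∥ BA]
2. A_y = -59/12  [BF ∥ AC ∩ FC ∥ BA]
   → A = (-47/4, -59/12)
3. G_x = -48/5  [F, D, G are collinear ∩ BG ⟂ FD]
4. G_y = -29/5  [F, D, G are collinear ∩ BG ⟂ FD]
   → G = (-48/5, -29/5)

A = (-47/4, -59/12)
G = (-48/5, -29/5)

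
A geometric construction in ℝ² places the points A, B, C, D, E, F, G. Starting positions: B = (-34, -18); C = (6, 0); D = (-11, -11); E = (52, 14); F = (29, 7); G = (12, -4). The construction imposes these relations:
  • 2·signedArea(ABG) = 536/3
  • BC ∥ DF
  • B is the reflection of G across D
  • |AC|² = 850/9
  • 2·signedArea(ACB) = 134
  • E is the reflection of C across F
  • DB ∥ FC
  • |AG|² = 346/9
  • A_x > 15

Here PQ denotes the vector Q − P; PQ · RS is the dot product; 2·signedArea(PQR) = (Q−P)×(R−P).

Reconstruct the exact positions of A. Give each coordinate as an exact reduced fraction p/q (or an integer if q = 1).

A = (47/3, 1)

1. A_x = 47/3  [2·signedArea(ACB) = 134 ∩ 2·signedArea(ABG) = 536/3]
2. A_y = 1  [2·signedArea(ACB) = 134 ∩ 2·signedArea(ABG) = 536/3]
   → A = (47/3, 1)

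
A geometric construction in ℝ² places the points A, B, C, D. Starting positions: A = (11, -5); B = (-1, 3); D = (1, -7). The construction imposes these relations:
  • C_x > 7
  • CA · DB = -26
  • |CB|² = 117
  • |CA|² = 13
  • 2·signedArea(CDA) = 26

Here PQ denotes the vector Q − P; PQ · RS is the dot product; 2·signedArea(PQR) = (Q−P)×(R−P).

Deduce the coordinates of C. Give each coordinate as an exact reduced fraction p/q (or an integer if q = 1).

C = (8, -3)

1. C_x = 8  [line 2·x + -10·y + -46 = 0 ∩ |CB|² = 117]
2. C_y = -3  [line 2·x + -10·y + -46 = 0 ∩ |CB|² = 117]
   → C = (8, -3)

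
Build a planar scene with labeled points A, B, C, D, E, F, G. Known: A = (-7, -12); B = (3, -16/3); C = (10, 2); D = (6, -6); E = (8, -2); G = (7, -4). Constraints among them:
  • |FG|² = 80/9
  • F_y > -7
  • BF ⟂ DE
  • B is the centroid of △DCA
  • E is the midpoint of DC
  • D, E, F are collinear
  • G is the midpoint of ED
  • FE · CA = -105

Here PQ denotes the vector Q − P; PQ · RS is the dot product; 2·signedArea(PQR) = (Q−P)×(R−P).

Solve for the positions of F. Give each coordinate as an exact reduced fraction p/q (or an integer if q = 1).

F = (17/3, -20/3)

1. F_x = 17/3  [D, E, F are collinear ∩ BF ⟂ DE]
2. F_y = -20/3  [D, E, F are collinear ∩ BF ⟂ DE]
   → F = (17/3, -20/3)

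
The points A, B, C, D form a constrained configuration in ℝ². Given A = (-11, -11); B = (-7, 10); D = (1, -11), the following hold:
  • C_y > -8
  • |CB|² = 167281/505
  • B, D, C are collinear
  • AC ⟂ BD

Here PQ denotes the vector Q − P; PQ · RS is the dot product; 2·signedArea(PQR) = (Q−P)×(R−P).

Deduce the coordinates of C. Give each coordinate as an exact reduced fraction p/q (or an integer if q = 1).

1. C_x = -263/505  [B, D, C are collinear ∩ AC ⟂ BD]
2. C_y = -3539/505  [B, D, C are collinear ∩ AC ⟂ BD]
   → C = (-263/505, -3539/505)

C = (-263/505, -3539/505)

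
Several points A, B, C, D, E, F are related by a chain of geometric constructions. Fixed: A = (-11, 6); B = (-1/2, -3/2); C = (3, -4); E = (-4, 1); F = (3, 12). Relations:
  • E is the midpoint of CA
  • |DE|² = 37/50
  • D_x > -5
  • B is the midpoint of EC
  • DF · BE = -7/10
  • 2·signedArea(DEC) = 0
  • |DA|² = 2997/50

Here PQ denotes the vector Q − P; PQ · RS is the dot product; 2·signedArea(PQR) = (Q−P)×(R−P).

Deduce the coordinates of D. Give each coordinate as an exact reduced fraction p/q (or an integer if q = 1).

1. D_x = -47/10  [2·signedArea(DEC) = 0 ∩ DF · BE = -7/10]
2. D_y = 3/2  [2·signedArea(DEC) = 0 ∩ DF · BE = -7/10]
   → D = (-47/10, 3/2)

D = (-47/10, 3/2)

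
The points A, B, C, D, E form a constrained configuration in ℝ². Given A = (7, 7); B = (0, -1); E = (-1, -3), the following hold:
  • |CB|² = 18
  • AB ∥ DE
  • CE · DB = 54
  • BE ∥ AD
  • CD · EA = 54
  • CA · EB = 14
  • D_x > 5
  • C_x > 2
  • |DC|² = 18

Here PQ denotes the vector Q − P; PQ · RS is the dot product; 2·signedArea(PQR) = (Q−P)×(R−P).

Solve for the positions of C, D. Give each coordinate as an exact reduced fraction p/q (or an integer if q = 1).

1. C_x = 3  [line -1·x + -2·y + 7 = 0 ∩ |CB|² = 18]
2. C_y = 2  [line -1·x + -2·y + 7 = 0 ∩ |CB|² = 18]
   → C = (3, 2)
3. D_x = 6  [CE · DB = 54 ∩ AB ∥ DE]
4. D_y = 5  [CE · DB = 54 ∩ AB ∥ DE]
   → D = (6, 5)

C = (3, 2)
D = (6, 5)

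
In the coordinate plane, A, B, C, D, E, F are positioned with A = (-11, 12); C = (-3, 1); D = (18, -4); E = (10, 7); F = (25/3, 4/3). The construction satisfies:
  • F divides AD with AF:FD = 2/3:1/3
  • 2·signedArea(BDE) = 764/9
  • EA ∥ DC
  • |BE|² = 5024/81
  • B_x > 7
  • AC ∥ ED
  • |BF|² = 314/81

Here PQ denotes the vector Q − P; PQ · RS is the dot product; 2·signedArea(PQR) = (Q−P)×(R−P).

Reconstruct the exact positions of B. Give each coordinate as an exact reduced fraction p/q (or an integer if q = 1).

1. B_x = 70/9  [line -11·x + -8·y + 730/9 = 0 ∩ |BE|² = 5024/81]
2. B_y = -5/9  [line -11·x + -8·y + 730/9 = 0 ∩ |BE|² = 5024/81]
   → B = (70/9, -5/9)

B = (70/9, -5/9)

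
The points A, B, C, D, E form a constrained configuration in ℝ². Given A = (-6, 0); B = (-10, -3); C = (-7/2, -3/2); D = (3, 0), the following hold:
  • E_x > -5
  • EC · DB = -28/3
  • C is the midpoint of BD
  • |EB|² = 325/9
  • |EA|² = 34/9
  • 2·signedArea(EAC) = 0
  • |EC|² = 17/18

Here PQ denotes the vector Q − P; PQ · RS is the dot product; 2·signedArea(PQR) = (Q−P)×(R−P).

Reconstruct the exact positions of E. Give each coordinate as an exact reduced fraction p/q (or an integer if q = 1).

1. E_x = -13/3  [2·signedArea(EAC) = 0 ∩ EC · DB = -28/3]
2. E_y = -1  [2·signedArea(EAC) = 0 ∩ EC · DB = -28/3]
   → E = (-13/3, -1)

E = (-13/3, -1)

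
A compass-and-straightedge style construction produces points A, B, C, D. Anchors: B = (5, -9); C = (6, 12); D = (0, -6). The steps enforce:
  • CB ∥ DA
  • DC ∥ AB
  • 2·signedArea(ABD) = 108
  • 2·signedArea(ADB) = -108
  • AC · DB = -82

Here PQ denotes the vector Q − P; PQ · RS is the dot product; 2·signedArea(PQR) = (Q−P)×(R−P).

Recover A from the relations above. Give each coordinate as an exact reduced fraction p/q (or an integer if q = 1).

A = (-1, -27)

1. A_x = -1  [DC ∥ AB ∩ CB ∥ DA]
2. A_y = -27  [DC ∥ AB ∩ CB ∥ DA]
   → A = (-1, -27)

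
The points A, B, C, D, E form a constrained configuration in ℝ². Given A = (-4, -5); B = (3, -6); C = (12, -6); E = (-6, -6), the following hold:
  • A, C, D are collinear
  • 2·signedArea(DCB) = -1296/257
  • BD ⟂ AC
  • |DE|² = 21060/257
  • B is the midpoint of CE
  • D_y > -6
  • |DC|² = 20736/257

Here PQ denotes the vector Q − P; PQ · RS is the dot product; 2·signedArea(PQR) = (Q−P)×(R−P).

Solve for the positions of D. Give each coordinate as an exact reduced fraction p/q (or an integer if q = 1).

D = (780/257, -1398/257)

1. D_x = 780/257  [A, C, D are collinear ∩ BD ⟂ AC]
2. D_y = -1398/257  [A, C, D are collinear ∩ BD ⟂ AC]
   → D = (780/257, -1398/257)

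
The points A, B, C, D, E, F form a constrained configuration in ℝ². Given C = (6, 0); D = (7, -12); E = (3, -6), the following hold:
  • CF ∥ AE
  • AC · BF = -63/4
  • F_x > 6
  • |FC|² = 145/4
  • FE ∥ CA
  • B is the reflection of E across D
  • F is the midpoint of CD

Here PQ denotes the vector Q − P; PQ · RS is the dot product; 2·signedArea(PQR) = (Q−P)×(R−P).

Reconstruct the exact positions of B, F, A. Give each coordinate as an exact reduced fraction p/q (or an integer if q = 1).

1. B_x = 11  [B is the reflection of E across D]
2. B_y = -18  [B is the reflection of E across D]
   → B = (11, -18)
3. F_x = 13/2  [F is the midpoint of CD]
4. F_y = -6  [F is the midpoint of CD]
   → F = (13/2, -6)
5. A_x = 5/2  [CF ∥ AE ∩ FE ∥ CA]
6. A_y = 0  [CF ∥ AE ∩ FE ∥ CA]
   → A = (5/2, 0)

A = (5/2, 0)
B = (11, -18)
F = (13/2, -6)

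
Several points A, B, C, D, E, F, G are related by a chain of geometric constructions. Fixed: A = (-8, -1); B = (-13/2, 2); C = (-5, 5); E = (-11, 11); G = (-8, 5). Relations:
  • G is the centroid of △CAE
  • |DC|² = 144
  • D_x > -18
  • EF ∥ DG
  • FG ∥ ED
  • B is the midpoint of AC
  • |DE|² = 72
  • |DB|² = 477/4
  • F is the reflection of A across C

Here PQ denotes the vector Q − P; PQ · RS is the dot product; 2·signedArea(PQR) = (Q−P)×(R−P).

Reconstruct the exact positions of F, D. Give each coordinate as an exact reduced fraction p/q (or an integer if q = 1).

1. F_x = -2  [F is the reflection of A across C]
2. F_y = 11  [F is the reflection of A across C]
   → F = (-2, 11)
3. D_x = -17  [EF ∥ DG ∩ FG ∥ ED]
4. D_y = 5  [EF ∥ DG ∩ FG ∥ ED]
   → D = (-17, 5)

D = (-17, 5)
F = (-2, 11)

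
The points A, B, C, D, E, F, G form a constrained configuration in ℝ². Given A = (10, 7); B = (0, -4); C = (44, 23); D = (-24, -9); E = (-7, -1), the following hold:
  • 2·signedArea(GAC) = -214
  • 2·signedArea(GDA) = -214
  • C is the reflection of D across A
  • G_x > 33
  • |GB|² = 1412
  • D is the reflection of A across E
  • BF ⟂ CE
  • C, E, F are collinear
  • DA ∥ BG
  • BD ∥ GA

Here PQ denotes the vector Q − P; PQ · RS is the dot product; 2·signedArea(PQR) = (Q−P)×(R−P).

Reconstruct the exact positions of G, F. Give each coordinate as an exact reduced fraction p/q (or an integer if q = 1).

F = (-856/353, 407/353)
G = (34, 12)

1. G_x = 34  [BD ∥ GA ∩ DA ∥ BG]
2. G_y = 12  [BD ∥ GA ∩ DA ∥ BG]
   → G = (34, 12)
3. F_x = -856/353  [C, E, F are collinear ∩ BF ⟂ CE]
4. F_y = 407/353  [C, E, F are collinear ∩ BF ⟂ CE]
   → F = (-856/353, 407/353)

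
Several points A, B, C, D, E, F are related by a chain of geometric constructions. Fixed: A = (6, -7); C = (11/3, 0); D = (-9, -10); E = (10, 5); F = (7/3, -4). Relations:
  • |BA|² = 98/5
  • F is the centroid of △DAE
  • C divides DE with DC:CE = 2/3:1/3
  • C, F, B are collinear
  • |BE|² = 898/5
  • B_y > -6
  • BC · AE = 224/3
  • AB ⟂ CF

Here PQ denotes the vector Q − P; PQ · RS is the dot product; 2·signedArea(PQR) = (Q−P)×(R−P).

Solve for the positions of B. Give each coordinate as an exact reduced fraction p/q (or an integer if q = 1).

1. B_x = 9/5  [C, F, B are collinear ∩ AB ⟂ CF]
2. B_y = -28/5  [C, F, B are collinear ∩ AB ⟂ CF]
   → B = (9/5, -28/5)

B = (9/5, -28/5)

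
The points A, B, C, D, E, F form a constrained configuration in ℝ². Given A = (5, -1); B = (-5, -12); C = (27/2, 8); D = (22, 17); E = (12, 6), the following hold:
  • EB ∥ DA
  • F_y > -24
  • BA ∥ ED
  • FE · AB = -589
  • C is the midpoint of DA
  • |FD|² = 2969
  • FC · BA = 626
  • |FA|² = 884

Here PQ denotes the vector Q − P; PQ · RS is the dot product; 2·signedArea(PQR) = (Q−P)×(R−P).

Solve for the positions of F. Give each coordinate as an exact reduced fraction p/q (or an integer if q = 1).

1. F_x = -15  [line 10·x + 11·y + 403 = 0 ∩ |FA|² = 884]
2. F_y = -23  [line 10·x + 11·y + 403 = 0 ∩ |FA|² = 884]
   → F = (-15, -23)

F = (-15, -23)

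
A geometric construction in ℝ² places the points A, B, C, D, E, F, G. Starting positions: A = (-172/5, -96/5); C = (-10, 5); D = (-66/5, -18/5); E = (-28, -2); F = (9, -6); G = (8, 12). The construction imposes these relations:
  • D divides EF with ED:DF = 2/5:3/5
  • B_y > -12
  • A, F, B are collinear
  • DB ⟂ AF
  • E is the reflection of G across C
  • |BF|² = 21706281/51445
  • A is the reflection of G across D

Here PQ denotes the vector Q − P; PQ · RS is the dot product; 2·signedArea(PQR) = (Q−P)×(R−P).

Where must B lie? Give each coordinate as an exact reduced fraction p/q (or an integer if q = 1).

B = (-547998/51445, -616164/51445)

1. B_x = -547998/51445  [A, F, B are collinear ∩ DB ⟂ AF]
2. B_y = -616164/51445  [A, F, B are collinear ∩ DB ⟂ AF]
   → B = (-547998/51445, -616164/51445)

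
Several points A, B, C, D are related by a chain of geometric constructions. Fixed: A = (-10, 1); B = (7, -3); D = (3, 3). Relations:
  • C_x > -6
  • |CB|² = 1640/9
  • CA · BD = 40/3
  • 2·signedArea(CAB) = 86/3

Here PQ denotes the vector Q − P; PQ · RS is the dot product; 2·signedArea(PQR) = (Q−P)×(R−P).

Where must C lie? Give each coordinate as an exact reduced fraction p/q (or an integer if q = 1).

1. C_x = -17/3  [CA · BD = 40/3 ∩ 2·signedArea(CAB) = 86/3]
2. C_y = 5/3  [CA · BD = 40/3 ∩ 2·signedArea(CAB) = 86/3]
   → C = (-17/3, 5/3)

C = (-17/3, 5/3)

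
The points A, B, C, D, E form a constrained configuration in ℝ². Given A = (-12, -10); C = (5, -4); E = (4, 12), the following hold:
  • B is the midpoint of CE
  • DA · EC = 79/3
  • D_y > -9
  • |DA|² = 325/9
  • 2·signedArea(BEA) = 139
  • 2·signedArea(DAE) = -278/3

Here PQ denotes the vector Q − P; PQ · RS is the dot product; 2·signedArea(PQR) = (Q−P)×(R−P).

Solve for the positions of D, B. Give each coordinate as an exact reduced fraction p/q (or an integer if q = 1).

1. D_x = -19/3  [2·signedArea(DAE) = -278/3 ∩ DA · EC = 79/3]
2. D_y = -8  [2·signedArea(DAE) = -278/3 ∩ DA · EC = 79/3]
   → D = (-19/3, -8)
3. B_x = 9/2  [B is the midpoint of CE]
4. B_y = 4  [B is the midpoint of CE]
   → B = (9/2, 4)

B = (9/2, 4)
D = (-19/3, -8)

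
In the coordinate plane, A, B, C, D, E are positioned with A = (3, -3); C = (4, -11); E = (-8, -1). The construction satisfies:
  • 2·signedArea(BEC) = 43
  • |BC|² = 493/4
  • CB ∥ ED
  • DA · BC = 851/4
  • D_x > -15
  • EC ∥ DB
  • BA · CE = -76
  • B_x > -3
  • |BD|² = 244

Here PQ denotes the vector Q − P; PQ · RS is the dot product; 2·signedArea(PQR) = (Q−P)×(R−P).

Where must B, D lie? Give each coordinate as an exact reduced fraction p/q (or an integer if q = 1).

1. B_x = -5/2  [2·signedArea(BEC) = 43 ∩ BA · CE = -76]
2. B_y = -2  [2·signedArea(BEC) = 43 ∩ BA · CE = -76]
   → B = (-5/2, -2)
3. D_x = -29/2  [EC ∥ DB ∩ CB ∥ ED]
4. D_y = 8  [EC ∥ DB ∩ CB ∥ ED]
   → D = (-29/2, 8)

B = (-5/2, -2)
D = (-29/2, 8)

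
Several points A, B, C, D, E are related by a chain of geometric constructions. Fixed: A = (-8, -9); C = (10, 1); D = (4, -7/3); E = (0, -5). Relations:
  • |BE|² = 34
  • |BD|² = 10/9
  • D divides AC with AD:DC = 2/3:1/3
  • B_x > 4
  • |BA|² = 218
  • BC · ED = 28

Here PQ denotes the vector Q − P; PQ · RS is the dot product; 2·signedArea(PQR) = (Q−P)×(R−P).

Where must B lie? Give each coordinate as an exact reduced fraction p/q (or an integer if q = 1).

1. B_x = 5  [line -4·x + -8/3·y + 44/3 = 0 ∩ |BA|² = 218]
2. B_y = -2  [line -4·x + -8/3·y + 44/3 = 0 ∩ |BA|² = 218]
   → B = (5, -2)

B = (5, -2)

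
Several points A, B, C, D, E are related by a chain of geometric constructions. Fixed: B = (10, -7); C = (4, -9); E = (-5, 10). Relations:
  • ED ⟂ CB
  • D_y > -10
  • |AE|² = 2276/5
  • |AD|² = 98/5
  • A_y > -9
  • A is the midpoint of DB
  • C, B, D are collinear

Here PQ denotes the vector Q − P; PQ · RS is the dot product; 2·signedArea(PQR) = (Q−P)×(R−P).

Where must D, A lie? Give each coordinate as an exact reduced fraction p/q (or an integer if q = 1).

A = (29/5, -42/5)
D = (8/5, -49/5)

1. D_x = 8/5  [C, B, D are collinear ∩ ED ⟂ CB]
2. D_y = -49/5  [C, B, D are collinear ∩ ED ⟂ CB]
   → D = (8/5, -49/5)
3. A_x = 29/5  [A is the midpoint of DB]
4. A_y = -42/5  [A is the midpoint of DB]
   → A = (29/5, -42/5)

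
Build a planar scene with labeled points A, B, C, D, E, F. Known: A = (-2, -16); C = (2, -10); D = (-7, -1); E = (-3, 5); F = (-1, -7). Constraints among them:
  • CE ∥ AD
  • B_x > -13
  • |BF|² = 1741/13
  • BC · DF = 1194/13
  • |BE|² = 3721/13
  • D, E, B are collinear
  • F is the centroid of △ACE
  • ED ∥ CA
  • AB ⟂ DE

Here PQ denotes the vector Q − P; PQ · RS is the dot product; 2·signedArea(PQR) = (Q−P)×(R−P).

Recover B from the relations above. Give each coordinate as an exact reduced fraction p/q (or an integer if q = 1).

1. B_x = -161/13  [D, E, B are collinear ∩ AB ⟂ DE]
2. B_y = -118/13  [D, E, B are collinear ∩ AB ⟂ DE]
   → B = (-161/13, -118/13)

B = (-161/13, -118/13)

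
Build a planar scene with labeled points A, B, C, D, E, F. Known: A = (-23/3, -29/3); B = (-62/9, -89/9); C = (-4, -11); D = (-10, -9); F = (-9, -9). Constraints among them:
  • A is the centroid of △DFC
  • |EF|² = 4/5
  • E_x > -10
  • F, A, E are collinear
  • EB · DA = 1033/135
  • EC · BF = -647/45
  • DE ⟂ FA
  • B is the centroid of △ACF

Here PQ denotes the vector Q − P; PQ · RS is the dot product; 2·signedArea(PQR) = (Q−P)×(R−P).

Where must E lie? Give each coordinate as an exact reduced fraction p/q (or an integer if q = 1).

1. E_x = -49/5  [F, A, E are collinear ∩ DE ⟂ FA]
2. E_y = -43/5  [F, A, E are collinear ∩ DE ⟂ FA]
   → E = (-49/5, -43/5)

E = (-49/5, -43/5)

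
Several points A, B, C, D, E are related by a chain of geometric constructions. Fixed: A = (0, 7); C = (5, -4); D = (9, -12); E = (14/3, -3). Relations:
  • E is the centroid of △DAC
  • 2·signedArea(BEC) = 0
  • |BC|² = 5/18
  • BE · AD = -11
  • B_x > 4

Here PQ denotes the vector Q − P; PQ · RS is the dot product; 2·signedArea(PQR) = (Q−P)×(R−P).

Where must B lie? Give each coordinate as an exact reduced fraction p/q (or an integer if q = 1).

1. B_x = 29/6  [2·signedArea(BEC) = 0 ∩ BE · AD = -11]
2. B_y = -7/2  [2·signedArea(BEC) = 0 ∩ BE · AD = -11]
   → B = (29/6, -7/2)

B = (29/6, -7/2)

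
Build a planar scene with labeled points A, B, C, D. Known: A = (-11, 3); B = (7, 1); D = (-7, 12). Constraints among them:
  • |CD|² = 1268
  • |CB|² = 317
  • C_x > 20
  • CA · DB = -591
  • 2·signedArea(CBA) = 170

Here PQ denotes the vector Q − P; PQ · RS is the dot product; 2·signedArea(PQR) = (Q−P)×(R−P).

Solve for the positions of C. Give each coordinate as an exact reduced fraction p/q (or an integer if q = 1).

C = (21, -10)

1. C_x = 21  [CA · DB = -591 ∩ 2·signedArea(CBA) = 170]
2. C_y = -10  [CA · DB = -591 ∩ 2·signedArea(CBA) = 170]
   → C = (21, -10)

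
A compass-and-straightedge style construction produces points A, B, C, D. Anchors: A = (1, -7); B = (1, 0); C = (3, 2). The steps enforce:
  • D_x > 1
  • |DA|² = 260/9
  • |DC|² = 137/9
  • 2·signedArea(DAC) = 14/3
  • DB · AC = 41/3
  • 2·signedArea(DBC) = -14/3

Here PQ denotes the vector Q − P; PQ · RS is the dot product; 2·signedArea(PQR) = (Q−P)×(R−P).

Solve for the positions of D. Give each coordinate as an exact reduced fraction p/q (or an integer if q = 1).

D = (5/3, -5/3)

1. D_x = 5/3  [2·signedArea(DBC) = -14/3 ∩ 2·signedArea(DAC) = 14/3]
2. D_y = -5/3  [2·signedArea(DBC) = -14/3 ∩ 2·signedArea(DAC) = 14/3]
   → D = (5/3, -5/3)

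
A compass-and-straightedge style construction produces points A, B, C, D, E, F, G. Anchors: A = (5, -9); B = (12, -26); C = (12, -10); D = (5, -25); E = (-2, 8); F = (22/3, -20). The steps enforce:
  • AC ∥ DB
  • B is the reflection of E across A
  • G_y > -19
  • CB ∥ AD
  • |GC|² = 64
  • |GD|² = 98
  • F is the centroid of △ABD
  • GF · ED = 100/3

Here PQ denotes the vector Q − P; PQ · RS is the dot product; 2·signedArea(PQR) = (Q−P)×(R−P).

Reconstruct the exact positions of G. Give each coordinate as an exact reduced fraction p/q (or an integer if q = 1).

G = (12, -18)

1. G_x = 12  [line -7·x + 33·y + 678 = 0 ∩ |GD|² = 98]
2. G_y = -18  [line -7·x + 33·y + 678 = 0 ∩ |GD|² = 98]
   → G = (12, -18)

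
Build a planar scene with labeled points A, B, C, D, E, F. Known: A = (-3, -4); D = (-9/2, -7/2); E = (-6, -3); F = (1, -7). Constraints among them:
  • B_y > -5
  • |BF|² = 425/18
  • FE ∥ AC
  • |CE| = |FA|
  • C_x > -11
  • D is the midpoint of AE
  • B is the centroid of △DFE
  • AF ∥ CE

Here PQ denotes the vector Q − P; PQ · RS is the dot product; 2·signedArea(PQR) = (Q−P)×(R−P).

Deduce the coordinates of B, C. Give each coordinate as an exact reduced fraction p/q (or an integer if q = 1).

B = (-19/6, -9/2)
C = (-10, 0)

1. B_x = -19/6  [B is the centroid of △DFE]
2. B_y = -9/2  [B is the centroid of △DFE]
   → B = (-19/6, -9/2)
3. C_x = -10  [AF ∥ CE ∩ FE ∥ AC]
4. C_y = 0  [AF ∥ CE ∩ FE ∥ AC]
   → C = (-10, 0)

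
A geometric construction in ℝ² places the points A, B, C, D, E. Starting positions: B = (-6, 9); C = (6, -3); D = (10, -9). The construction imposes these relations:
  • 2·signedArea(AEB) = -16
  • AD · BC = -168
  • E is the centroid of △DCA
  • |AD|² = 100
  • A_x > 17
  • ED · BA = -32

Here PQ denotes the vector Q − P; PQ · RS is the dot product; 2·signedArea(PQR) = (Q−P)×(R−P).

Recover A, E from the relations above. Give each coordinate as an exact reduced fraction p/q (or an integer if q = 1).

1. A_x = 18  [line -12·x + 12·y + 396 = 0 ∩ |AD|² = 100]
2. A_y = -15  [line -12·x + 12·y + 396 = 0 ∩ |AD|² = 100]
   → A = (18, -15)
3. E_x = 34/3  [2·signedArea(AEB) = -16 ∩ E is the centroid of △DCA]
4. E_y = -9  [2·signedArea(AEB) = -16 ∩ E is the centroid of △DCA]
   → E = (34/3, -9)

A = (18, -15)
E = (34/3, -9)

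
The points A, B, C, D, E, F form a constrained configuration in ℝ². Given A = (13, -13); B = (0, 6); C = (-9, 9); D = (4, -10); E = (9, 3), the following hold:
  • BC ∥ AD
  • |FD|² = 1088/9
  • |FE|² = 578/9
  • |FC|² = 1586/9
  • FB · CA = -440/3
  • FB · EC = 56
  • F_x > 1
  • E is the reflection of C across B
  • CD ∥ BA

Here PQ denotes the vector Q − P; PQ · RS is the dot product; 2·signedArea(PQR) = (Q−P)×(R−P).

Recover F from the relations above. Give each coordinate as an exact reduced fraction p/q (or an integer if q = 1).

1. F_x = 4/3  [FB · CA = -440/3 ∩ FB · EC = 56]
2. F_y = 2/3  [FB · CA = -440/3 ∩ FB · EC = 56]
   → F = (4/3, 2/3)

F = (4/3, 2/3)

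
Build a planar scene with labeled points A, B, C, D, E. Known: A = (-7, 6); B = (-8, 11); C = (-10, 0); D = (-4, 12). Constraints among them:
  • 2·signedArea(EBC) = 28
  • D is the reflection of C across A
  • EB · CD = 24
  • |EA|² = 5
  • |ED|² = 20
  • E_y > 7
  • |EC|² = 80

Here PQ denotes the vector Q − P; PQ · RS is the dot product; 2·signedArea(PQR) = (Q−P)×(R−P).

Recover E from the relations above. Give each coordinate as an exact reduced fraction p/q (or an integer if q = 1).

E = (-6, 8)

1. E_x = -6  [2·signedArea(EBC) = 28 ∩ EB · CD = 24]
2. E_y = 8  [2·signedArea(EBC) = 28 ∩ EB · CD = 24]
   → E = (-6, 8)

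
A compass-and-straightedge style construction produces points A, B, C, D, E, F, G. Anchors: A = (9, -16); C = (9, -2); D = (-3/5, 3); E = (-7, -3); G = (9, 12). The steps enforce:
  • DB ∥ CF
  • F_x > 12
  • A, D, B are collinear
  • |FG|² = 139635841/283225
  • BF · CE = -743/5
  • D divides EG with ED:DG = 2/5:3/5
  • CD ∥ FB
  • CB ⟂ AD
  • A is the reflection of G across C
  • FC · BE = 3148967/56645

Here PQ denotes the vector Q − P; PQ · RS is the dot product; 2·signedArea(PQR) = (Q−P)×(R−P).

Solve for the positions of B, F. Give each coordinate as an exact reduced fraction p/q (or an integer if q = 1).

B = (38121/11329, -54914/11329)
F = (734397/56645, -111559/11329)

1. B_x = 38121/11329  [A, D, B are collinear ∩ CB ⟂ AD]
2. B_y = -54914/11329  [A, D, B are collinear ∩ CB ⟂ AD]
   → B = (38121/11329, -54914/11329)
3. F_x = 734397/56645  [CD ∥ FB ∩ DB ∥ CF]
4. F_y = -111559/11329  [CD ∥ FB ∩ DB ∥ CF]
   → F = (734397/56645, -111559/11329)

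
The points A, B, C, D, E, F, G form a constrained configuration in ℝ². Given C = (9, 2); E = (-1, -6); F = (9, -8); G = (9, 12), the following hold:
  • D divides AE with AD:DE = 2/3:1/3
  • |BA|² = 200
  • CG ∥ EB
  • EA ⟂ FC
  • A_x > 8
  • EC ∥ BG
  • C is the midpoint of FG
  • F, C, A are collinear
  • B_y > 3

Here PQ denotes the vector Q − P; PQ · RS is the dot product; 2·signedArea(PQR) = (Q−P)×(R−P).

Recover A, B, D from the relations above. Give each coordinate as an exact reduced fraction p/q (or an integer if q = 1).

A = (9, -6)
B = (-1, 4)
D = (7/3, -6)

1. A_x = 9  [F, C, A are collinear ∩ EA ⟂ FC]
2. A_y = -6  [F, C, A are collinear ∩ EA ⟂ FC]
   → A = (9, -6)
3. B_x = -1  [EC ∥ BG ∩ CG ∥ EB]
4. B_y = 4  [EC ∥ BG ∩ CG ∥ EB]
   → B = (-1, 4)
5. D_x = 7/3  [D divides AE with AD:DE = 2/3:1/3]
6. D_y = -6  [D divides AE with AD:DE = 2/3:1/3]
   → D = (7/3, -6)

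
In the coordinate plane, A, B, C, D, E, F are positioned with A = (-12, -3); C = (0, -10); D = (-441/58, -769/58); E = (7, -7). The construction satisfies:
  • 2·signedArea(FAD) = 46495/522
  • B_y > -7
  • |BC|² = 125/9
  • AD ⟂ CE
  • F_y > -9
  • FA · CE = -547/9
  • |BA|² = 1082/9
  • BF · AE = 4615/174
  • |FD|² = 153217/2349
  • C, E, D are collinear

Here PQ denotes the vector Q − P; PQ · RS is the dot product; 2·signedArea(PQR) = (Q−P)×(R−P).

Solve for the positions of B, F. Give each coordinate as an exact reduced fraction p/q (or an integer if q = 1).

B = (-5/3, -20/3)
F = (-395/522, -4685/522)

1. F_x = -395/522  [line 595/58·x + 255/58·y + 425/9 = 0 ∩ |FD|² = 153217/2349]
2. F_y = -4685/522  [line 595/58·x + 255/58·y + 425/9 = 0 ∩ |FD|² = 153217/2349]
   → F = (-395/522, -4685/522)
3. B_x = -5/3  [line -19·x + 4·y + -5 = 0 ∩ |BC|² = 125/9]
4. B_y = -20/3  [line -19·x + 4·y + -5 = 0 ∩ |BC|² = 125/9]
   → B = (-5/3, -20/3)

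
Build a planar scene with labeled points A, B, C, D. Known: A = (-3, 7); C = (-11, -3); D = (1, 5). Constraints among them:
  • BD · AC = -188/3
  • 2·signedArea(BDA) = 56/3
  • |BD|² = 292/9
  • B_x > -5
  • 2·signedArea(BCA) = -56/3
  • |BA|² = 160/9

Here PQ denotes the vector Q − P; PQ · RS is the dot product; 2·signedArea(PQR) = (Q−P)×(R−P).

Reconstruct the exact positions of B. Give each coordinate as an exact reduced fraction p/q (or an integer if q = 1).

1. B_x = -13/3  [2·signedArea(BDA) = 56/3 ∩ BD · AC = -188/3]
2. B_y = 3  [2·signedArea(BDA) = 56/3 ∩ BD · AC = -188/3]
   → B = (-13/3, 3)

B = (-13/3, 3)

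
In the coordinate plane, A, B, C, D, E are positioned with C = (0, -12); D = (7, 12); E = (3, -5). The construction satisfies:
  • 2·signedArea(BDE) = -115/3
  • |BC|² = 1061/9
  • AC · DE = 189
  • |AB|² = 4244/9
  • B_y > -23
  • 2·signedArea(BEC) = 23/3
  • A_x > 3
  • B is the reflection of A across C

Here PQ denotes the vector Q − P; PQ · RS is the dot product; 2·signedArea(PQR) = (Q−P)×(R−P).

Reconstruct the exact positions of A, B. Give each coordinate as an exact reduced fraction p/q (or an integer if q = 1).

A = (10/3, -5/3)
B = (-10/3, -67/3)

1. B_x = -10/3  [2·signedArea(BEC) = 23/3 ∩ 2·signedArea(BDE) = -115/3]
2. B_y = -67/3  [2·signedArea(BEC) = 23/3 ∩ 2·signedArea(BDE) = -115/3]
   → B = (-10/3, -67/3)
3. A_x = 10/3  [AC · DE = 189 ∩ B is the reflection of A across C]
4. A_y = -5/3  [AC · DE = 189 ∩ B is the reflection of A across C]
   → A = (10/3, -5/3)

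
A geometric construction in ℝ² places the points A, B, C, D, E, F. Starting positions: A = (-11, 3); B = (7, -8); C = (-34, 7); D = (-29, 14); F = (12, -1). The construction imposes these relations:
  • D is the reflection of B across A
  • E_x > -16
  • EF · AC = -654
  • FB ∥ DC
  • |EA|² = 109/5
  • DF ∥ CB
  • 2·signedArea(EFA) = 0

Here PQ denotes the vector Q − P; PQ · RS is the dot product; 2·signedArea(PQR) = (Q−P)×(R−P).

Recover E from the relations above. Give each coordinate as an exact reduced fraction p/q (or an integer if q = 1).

E = (-78/5, 19/5)

1. E_x = -78/5  [2·signedArea(EFA) = 0 ∩ EF · AC = -654]
2. E_y = 19/5  [2·signedArea(EFA) = 0 ∩ EF · AC = -654]
   → E = (-78/5, 19/5)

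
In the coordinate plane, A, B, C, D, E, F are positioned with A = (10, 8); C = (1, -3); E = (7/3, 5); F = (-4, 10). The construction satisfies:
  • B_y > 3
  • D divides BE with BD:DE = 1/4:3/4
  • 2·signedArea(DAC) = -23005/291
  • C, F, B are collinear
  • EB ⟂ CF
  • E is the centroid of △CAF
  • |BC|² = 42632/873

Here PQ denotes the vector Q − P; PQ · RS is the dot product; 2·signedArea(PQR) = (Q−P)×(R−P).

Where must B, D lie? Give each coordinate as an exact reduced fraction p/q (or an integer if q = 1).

1. B_x = -439/291  [C, F, B are collinear ∩ EB ⟂ CF]
2. B_y = 1025/291  [C, F, B are collinear ∩ EB ⟂ CF]
   → B = (-439/291, 1025/291)
3. D_x = -319/582  [D divides BE with BD:DE = 1/4:3/4]
4. D_y = 755/194  [D divides BE with BD:DE = 1/4:3/4]
   → D = (-319/582, 755/194)

B = (-439/291, 1025/291)
D = (-319/582, 755/194)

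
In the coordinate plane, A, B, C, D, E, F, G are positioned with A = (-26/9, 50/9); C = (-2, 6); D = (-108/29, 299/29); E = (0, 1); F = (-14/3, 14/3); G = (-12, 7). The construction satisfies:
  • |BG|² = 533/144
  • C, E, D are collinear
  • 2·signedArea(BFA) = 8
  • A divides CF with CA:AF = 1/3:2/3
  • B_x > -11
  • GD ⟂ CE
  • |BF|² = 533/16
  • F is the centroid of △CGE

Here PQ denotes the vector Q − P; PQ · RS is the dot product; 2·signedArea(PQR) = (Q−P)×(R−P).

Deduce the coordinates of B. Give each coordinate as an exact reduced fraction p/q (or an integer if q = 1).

B = (-61/6, 77/12)

1. B_x = -61/6  [line -8/9·x + 16/9·y + -184/9 = 0 ∩ |BG|² = 533/144]
2. B_y = 77/12  [line -8/9·x + 16/9·y + -184/9 = 0 ∩ |BG|² = 533/144]
   → B = (-61/6, 77/12)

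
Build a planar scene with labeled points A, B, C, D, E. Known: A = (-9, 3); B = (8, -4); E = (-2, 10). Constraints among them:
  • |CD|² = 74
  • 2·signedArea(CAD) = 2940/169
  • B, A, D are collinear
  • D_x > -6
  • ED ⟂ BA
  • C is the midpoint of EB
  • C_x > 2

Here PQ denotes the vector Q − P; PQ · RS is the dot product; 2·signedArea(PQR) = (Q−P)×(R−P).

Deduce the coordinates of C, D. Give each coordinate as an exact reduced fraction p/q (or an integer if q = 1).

1. C_x = 3  [C is the midpoint of EB]
2. C_y = 3  [C is the midpoint of EB]
   → C = (3, 3)
3. D_x = -926/169  [B, A, D are collinear ∩ ED ⟂ BA]
4. D_y = 262/169  [B, A, D are collinear ∩ ED ⟂ BA]
   → D = (-926/169, 262/169)

C = (3, 3)
D = (-926/169, 262/169)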